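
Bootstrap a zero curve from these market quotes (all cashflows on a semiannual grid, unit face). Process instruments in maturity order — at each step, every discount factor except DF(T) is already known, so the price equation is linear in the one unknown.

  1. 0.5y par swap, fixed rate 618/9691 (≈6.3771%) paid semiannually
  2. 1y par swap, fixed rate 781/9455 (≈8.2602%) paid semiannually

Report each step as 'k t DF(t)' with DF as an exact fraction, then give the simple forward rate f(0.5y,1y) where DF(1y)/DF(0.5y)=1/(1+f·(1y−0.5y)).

step 1 [0.5y] swap r/2=309/9691: DF=(1 − 309/9691·(0))/(1+309/9691) = 9691/10000 ≈ 0.969100
step 2 [1y] swap r/2=781/18910: DF=(1 − 781/18910·(0.969100))/(1+781/18910) = 9219/10000 ≈ 0.921900

1 1/2 9691/10000
2 1 9219/10000
f(0.5y,1y) = ((9691/10000)/(9219/10000) − 1)/(1/2) = 944/9219 ≈ 10.2397%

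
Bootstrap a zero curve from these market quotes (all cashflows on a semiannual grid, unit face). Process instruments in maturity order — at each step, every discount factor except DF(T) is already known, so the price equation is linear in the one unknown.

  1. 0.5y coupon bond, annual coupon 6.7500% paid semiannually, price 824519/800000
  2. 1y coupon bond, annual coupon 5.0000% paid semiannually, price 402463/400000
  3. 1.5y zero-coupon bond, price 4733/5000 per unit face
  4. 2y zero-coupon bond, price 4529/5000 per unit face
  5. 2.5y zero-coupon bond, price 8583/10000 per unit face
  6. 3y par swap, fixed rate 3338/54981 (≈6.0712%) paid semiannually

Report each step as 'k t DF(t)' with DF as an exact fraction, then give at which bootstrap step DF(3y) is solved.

step 1 [0.5y] bond c/2=27/800: DF=(824519/800000 − 27/800·(0))/(1+27/800) = 997/1000 ≈ 0.997000
step 2 [1y] bond c/2=1/40: DF=(402463/400000 − 1/40·(0.997000))/(1+1/40) = 9573/10000 ≈ 0.957300
step 3 [1.5y] zero: DF = P = 4733/5000 ≈ 0.946600
step 4 [2y] zero: DF = P = 4529/5000 ≈ 0.905800
step 5 [2.5y] zero: DF = P = 8583/10000 ≈ 0.858300
step 6 [3y] swap r/2=1669/54981: DF=(1 − 1669/54981·(0.997000+0.957300+0.946600+0.905800+0.858300))/(1+1669/54981) = 8331/10000 ≈ 0.833100

1 1/2 997/1000
2 1 9573/10000
3 3/2 4733/5000
4 2 4529/5000
5 5/2 8583/10000
6 3 8331/10000
DF(3y) is solved at step 6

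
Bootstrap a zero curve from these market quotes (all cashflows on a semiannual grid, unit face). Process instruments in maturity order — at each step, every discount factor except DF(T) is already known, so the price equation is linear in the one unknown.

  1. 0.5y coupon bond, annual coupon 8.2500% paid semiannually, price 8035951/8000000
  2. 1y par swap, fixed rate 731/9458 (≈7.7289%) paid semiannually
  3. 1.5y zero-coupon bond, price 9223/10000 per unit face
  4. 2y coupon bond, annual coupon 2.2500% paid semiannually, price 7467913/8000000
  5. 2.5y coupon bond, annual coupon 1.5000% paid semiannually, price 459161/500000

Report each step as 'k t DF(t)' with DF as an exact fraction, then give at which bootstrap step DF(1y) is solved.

1 1/2 9647/10000
2 1 9269/10000
3 3/2 9223/10000
4 2 4459/5000
5 5/2 8839/10000
DF(1y) is solved at step 2

step 1 [0.5y] bond c/2=33/800: DF=(8035951/8000000 − 33/800·(0))/(1+33/800) = 9647/10000 ≈ 0.964700
step 2 [1y] swap r/2=731/18916: DF=(1 − 731/18916·(0.964700))/(1+731/18916) = 9269/10000 ≈ 0.926900
step 3 [1.5y] zero: DF = P = 9223/10000 ≈ 0.922300
step 4 [2y] bond c/2=9/800: DF=(7467913/8000000 − 9/800·(0.964700+0.926900+0.922300))/(1+9/800) = 4459/5000 ≈ 0.891800
step 5 [2.5y] bond c/2=3/400: DF=(459161/500000 − 3/400·(0.964700+0.926900+0.922300+0.891800))/(1+3/400) = 8839/10000 ≈ 0.883900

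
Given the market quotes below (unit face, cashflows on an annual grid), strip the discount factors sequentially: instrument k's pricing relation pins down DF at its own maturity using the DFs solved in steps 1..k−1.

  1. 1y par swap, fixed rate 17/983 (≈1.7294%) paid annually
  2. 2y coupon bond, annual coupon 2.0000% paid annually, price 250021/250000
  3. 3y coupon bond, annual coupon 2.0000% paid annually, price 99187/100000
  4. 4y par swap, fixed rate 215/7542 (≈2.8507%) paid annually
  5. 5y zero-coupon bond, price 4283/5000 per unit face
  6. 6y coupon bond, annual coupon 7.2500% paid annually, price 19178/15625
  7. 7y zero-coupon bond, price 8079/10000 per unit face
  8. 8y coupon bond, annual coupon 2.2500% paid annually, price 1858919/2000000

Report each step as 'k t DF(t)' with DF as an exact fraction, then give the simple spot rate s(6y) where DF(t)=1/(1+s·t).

step 1 [1y] swap r/1=17/983: DF=(1 − 17/983·(0))/(1+17/983) = 983/1000 ≈ 0.983000
step 2 [2y] bond c/1=1/50: DF=(250021/250000 − 1/50·(0.983000))/(1+1/50) = 2403/2500 ≈ 0.961200
step 3 [3y] bond c/1=1/50: DF=(99187/100000 − 1/50·(0.983000+0.961200))/(1+1/50) = 9343/10000 ≈ 0.934300
step 4 [4y] swap r/1=215/7542: DF=(1 − 215/7542·(0.983000+0.961200+0.934300))/(1+215/7542) = 357/400 ≈ 0.892500
step 5 [5y] zero: DF = P = 4283/5000 ≈ 0.856600
step 6 [6y] bond c/1=29/400: DF=(19178/15625 − 29/400·(0.983000+0.961200+0.934300+0.892500+0.856600))/(1+29/400) = 2079/2500 ≈ 0.831600
step 7 [7y] zero: DF = P = 8079/10000 ≈ 0.807900
step 8 [8y] bond c/1=9/400: DF=(1858919/2000000 − 9/400·(0.983000+0.961200+0.934300+0.892500+0.856600+0.831600+0.807900))/(1+9/400) = 7711/10000 ≈ 0.771100

1 1 983/1000
2 2 2403/2500
3 3 9343/10000
4 4 357/400
5 5 4283/5000
6 6 2079/2500
7 7 8079/10000
8 8 7711/10000
s(6y) = (1/(2079/2500) − 1)/(6) = 421/12474 ≈ 3.3750%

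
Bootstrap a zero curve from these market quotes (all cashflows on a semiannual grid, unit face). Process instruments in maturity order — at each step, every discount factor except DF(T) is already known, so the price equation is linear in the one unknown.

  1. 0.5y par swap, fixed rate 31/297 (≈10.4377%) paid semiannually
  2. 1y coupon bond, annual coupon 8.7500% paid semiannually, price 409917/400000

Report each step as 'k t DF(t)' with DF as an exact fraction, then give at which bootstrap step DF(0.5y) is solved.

1 1/2 594/625
2 1 471/500
DF(0.5y) is solved at step 1

step 1 [0.5y] swap r/2=31/594: DF=(1 − 31/594·(0))/(1+31/594) = 594/625 ≈ 0.950400
step 2 [1y] bond c/2=7/160: DF=(409917/400000 − 7/160·(0.950400))/(1+7/160) = 471/500 ≈ 0.942000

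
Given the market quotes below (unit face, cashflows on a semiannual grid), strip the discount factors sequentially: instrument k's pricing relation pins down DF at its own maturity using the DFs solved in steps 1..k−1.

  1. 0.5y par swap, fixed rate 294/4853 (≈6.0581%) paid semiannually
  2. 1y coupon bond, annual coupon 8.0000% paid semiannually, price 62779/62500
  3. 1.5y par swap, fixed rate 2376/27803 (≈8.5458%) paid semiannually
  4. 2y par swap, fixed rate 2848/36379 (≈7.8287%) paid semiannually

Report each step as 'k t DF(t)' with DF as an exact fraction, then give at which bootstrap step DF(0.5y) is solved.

step 1 [0.5y] swap r/2=147/4853: DF=(1 − 147/4853·(0))/(1+147/4853) = 4853/5000 ≈ 0.970600
step 2 [1y] bond c/2=1/25: DF=(62779/62500 − 1/25·(0.970600))/(1+1/25) = 1857/2000 ≈ 0.928500
step 3 [1.5y] swap r/2=1188/27803: DF=(1 − 1188/27803·(0.970600+0.928500))/(1+1188/27803) = 2203/2500 ≈ 0.881200
step 4 [2y] swap r/2=1424/36379: DF=(1 − 1424/36379·(0.970600+0.928500+0.881200))/(1+1424/36379) = 536/625 ≈ 0.857600

1 1/2 4853/5000
2 1 1857/2000
3 3/2 2203/2500
4 2 536/625
DF(0.5y) is solved at step 1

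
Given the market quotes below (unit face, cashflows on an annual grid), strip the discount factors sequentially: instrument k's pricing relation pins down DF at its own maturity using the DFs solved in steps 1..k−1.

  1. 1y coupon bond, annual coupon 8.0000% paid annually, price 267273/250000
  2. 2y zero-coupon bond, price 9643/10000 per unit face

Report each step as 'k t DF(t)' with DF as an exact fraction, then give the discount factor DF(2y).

step 1 [1y] bond c/1=2/25: DF=(267273/250000 − 2/25·(0))/(1+2/25) = 9899/10000 ≈ 0.989900
step 2 [2y] zero: DF = P = 9643/10000 ≈ 0.964300

1 1 9899/10000
2 2 9643/10000
DF(2y) = 9643/10000 ≈ 0.964300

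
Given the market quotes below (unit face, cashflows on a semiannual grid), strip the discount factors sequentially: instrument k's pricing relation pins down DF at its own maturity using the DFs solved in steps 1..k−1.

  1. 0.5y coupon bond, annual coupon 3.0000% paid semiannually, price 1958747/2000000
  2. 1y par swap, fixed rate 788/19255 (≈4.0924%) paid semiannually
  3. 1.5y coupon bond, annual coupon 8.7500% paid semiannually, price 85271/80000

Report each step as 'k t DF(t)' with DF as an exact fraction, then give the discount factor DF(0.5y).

step 1 [0.5y] bond c/2=3/200: DF=(1958747/2000000 − 3/200·(0))/(1+3/200) = 9649/10000 ≈ 0.964900
step 2 [1y] swap r/2=394/19255: DF=(1 − 394/19255·(0.964900))/(1+394/19255) = 4803/5000 ≈ 0.960600
step 3 [1.5y] bond c/2=7/160: DF=(85271/80000 − 7/160·(0.964900+0.960600))/(1+7/160) = 1881/2000 ≈ 0.940500

1 1/2 9649/10000
2 1 4803/5000
3 3/2 1881/2000
DF(0.5y) = 9649/10000 ≈ 0.964900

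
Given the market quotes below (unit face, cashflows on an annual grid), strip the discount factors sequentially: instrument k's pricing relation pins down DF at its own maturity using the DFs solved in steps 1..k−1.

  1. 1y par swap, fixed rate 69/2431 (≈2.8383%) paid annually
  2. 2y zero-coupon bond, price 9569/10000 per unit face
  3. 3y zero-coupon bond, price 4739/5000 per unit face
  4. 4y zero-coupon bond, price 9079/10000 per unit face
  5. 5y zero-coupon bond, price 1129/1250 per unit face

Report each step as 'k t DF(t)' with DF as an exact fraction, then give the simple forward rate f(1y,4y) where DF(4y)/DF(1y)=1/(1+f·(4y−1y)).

step 1 [1y] swap r/1=69/2431: DF=(1 − 69/2431·(0))/(1+69/2431) = 2431/2500 ≈ 0.972400
step 2 [2y] zero: DF = P = 9569/10000 ≈ 0.956900
step 3 [3y] zero: DF = P = 4739/5000 ≈ 0.947800
step 4 [4y] zero: DF = P = 9079/10000 ≈ 0.907900
step 5 [5y] zero: DF = P = 1129/1250 ≈ 0.903200

1 1 2431/2500
2 2 9569/10000
3 3 4739/5000
4 4 9079/10000
5 5 1129/1250
f(1y,4y) = ((2431/2500)/(9079/10000) − 1)/(3) = 215/9079 ≈ 2.3681%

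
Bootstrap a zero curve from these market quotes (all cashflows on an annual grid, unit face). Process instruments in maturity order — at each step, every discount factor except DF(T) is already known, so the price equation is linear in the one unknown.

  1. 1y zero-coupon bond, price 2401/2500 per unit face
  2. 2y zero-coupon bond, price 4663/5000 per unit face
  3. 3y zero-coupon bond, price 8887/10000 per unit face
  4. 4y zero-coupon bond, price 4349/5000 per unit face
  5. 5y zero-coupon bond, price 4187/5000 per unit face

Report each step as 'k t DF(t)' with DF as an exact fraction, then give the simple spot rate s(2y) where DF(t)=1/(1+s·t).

1 1 2401/2500
2 2 4663/5000
3 3 8887/10000
4 4 4349/5000
5 5 4187/5000
s(2y) = (1/(4663/5000) − 1)/(2) = 337/9326 ≈ 3.6136%

step 1 [1y] zero: DF = P = 2401/2500 ≈ 0.960400
step 2 [2y] zero: DF = P = 4663/5000 ≈ 0.932600
step 3 [3y] zero: DF = P = 8887/10000 ≈ 0.888700
step 4 [4y] zero: DF = P = 4349/5000 ≈ 0.869800
step 5 [5y] zero: DF = P = 4187/5000 ≈ 0.837400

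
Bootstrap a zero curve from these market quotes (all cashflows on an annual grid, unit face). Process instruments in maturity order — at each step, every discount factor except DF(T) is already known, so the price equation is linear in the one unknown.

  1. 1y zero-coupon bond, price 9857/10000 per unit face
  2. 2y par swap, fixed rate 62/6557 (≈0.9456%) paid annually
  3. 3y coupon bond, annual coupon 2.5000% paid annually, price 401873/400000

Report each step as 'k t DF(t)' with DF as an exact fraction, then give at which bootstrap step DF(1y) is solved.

step 1 [1y] zero: DF = P = 9857/10000 ≈ 0.985700
step 2 [2y] swap r/1=62/6557: DF=(1 − 62/6557·(0.985700))/(1+62/6557) = 4907/5000 ≈ 0.981400
step 3 [3y] bond c/1=1/40: DF=(401873/400000 − 1/40·(0.985700+0.981400))/(1+1/40) = 4661/5000 ≈ 0.932200

1 1 9857/10000
2 2 4907/5000
3 3 4661/5000
DF(1y) is solved at step 1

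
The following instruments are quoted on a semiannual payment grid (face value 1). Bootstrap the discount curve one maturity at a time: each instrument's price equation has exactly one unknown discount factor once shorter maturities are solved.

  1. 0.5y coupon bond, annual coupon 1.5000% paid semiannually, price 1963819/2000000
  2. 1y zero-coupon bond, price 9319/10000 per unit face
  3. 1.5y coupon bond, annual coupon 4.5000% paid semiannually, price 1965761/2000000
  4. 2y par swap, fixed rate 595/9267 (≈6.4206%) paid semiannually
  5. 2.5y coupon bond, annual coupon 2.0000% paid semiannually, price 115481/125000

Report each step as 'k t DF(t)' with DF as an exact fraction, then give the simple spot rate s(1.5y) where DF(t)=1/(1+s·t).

1 1/2 4873/5000
2 1 9319/10000
3 3/2 9193/10000
4 2 881/1000
5 5/2 439/500
s(1.5y) = (1/(9193/10000) − 1)/(3/2) = 538/9193 ≈ 5.8523%

step 1 [0.5y] bond c/2=3/400: DF=(1963819/2000000 − 3/400·(0))/(1+3/400) = 4873/5000 ≈ 0.974600
step 2 [1y] zero: DF = P = 9319/10000 ≈ 0.931900
step 3 [1.5y] bond c/2=9/400: DF=(1965761/2000000 − 9/400·(0.974600+0.931900))/(1+9/400) = 9193/10000 ≈ 0.919300
step 4 [2y] swap r/2=595/18534: DF=(1 − 595/18534·(0.974600+0.931900+0.919300))/(1+595/18534) = 881/1000 ≈ 0.881000
step 5 [2.5y] bond c/2=1/100: DF=(115481/125000 − 1/100·(0.974600+0.931900+0.919300+0.881000))/(1+1/100) = 439/500 ≈ 0.878000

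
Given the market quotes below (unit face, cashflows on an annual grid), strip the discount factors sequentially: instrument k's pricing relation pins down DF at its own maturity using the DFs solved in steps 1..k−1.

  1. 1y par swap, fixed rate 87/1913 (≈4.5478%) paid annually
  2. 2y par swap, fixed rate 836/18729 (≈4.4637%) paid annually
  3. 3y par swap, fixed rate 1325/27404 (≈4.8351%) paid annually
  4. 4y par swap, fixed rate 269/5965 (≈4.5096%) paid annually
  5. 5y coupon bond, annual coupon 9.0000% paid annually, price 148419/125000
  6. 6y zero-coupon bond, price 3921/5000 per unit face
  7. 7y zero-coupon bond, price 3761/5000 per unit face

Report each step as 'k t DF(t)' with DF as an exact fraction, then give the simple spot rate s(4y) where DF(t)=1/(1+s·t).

1 1 1913/2000
2 2 2291/2500
3 3 347/400
4 4 4193/5000
5 5 3969/5000
6 6 3921/5000
7 7 3761/5000
s(4y) = (1/(4193/5000) − 1)/(4) = 807/16772 ≈ 4.8116%

step 1 [1y] swap r/1=87/1913: DF=(1 − 87/1913·(0))/(1+87/1913) = 1913/2000 ≈ 0.956500
step 2 [2y] swap r/1=836/18729: DF=(1 − 836/18729·(0.956500))/(1+836/18729) = 2291/2500 ≈ 0.916400
step 3 [3y] swap r/1=1325/27404: DF=(1 − 1325/27404·(0.956500+0.916400))/(1+1325/27404) = 347/400 ≈ 0.867500
step 4 [4y] swap r/1=269/5965: DF=(1 − 269/5965·(0.956500+0.916400+0.867500))/(1+269/5965) = 4193/5000 ≈ 0.838600
step 5 [5y] bond c/1=9/100: DF=(148419/125000 − 9/100·(0.956500+0.916400+0.867500+0.838600))/(1+9/100) = 3969/5000 ≈ 0.793800
step 6 [6y] zero: DF = P = 3921/5000 ≈ 0.784200
step 7 [7y] zero: DF = P = 3761/5000 ≈ 0.752200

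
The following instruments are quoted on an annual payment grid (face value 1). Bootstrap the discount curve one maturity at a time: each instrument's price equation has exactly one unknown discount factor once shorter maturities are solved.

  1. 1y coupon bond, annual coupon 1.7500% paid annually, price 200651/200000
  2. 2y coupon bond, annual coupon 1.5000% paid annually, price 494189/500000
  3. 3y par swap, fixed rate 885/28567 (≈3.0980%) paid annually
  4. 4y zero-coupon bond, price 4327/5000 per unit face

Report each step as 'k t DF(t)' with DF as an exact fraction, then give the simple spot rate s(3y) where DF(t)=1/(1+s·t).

step 1 [1y] bond c/1=7/400: DF=(200651/200000 − 7/400·(0))/(1+7/400) = 493/500 ≈ 0.986000
step 2 [2y] bond c/1=3/200: DF=(494189/500000 − 3/200·(0.986000))/(1+3/200) = 1199/1250 ≈ 0.959200
step 3 [3y] swap r/1=885/28567: DF=(1 − 885/28567·(0.986000+0.959200))/(1+885/28567) = 1823/2000 ≈ 0.911500
step 4 [4y] zero: DF = P = 4327/5000 ≈ 0.865400

1 1 493/500
2 2 1199/1250
3 3 1823/2000
4 4 4327/5000
s(3y) = (1/(1823/2000) − 1)/(3) = 59/1823 ≈ 3.2364%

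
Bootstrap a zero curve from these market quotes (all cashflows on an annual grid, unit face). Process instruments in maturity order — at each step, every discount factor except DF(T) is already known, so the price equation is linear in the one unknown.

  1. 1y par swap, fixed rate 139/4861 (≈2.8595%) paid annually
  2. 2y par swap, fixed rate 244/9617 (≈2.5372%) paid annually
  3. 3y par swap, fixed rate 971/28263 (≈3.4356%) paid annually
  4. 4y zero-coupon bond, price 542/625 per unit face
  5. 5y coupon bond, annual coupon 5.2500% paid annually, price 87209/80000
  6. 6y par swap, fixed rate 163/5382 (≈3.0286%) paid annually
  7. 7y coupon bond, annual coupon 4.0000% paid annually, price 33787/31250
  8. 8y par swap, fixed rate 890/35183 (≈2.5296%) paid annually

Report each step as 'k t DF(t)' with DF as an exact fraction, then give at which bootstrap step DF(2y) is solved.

step 1 [1y] swap r/1=139/4861: DF=(1 − 139/4861·(0))/(1+139/4861) = 4861/5000 ≈ 0.972200
step 2 [2y] swap r/1=244/9617: DF=(1 − 244/9617·(0.972200))/(1+244/9617) = 1189/1250 ≈ 0.951200
step 3 [3y] swap r/1=971/28263: DF=(1 − 971/28263·(0.972200+0.951200))/(1+971/28263) = 9029/10000 ≈ 0.902900
step 4 [4y] zero: DF = P = 542/625 ≈ 0.867200
step 5 [5y] bond c/1=21/400: DF=(87209/80000 − 21/400·(0.972200+0.951200+0.902900+0.867200))/(1+21/400) = 1703/2000 ≈ 0.851500
step 6 [6y] swap r/1=163/5382: DF=(1 − 163/5382·(0.972200+0.951200+0.902900+0.867200+0.851500))/(1+163/5382) = 837/1000 ≈ 0.837000
step 7 [7y] bond c/1=1/25: DF=(33787/31250 − 1/25·(0.972200+0.951200+0.902900+0.867200+0.851500+0.837000))/(1+1/25) = 4163/5000 ≈ 0.832600
step 8 [8y] swap r/1=890/35183: DF=(1 − 890/35183·(0.972200+0.951200+0.902900+0.867200+0.851500+0.837000+0.832600))/(1+890/35183) = 411/500 ≈ 0.822000

1 1 4861/5000
2 2 1189/1250
3 3 9029/10000
4 4 542/625
5 5 1703/2000
6 6 837/1000
7 7 4163/5000
8 8 411/500
DF(2y) is solved at step 2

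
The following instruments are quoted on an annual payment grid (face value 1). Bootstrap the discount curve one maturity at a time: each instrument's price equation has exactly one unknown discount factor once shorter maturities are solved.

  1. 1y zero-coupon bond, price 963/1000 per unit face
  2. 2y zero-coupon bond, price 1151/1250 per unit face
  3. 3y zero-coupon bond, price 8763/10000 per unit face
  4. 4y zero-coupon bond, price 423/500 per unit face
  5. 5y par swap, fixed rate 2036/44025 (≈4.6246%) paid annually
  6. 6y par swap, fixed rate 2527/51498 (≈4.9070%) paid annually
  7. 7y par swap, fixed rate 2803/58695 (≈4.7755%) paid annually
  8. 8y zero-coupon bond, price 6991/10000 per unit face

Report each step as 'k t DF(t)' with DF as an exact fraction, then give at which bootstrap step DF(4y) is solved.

step 1 [1y] zero: DF = P = 963/1000 ≈ 0.963000
step 2 [2y] zero: DF = P = 1151/1250 ≈ 0.920800
step 3 [3y] zero: DF = P = 8763/10000 ≈ 0.876300
step 4 [4y] zero: DF = P = 423/500 ≈ 0.846000
step 5 [5y] swap r/1=2036/44025: DF=(1 − 2036/44025·(0.963000+0.920800+0.876300+0.846000))/(1+2036/44025) = 1991/2500 ≈ 0.796400
step 6 [6y] swap r/1=2527/51498: DF=(1 − 2527/51498·(0.963000+0.920800+0.876300+0.846000+0.796400))/(1+2527/51498) = 7473/10000 ≈ 0.747300
step 7 [7y] swap r/1=2803/58695: DF=(1 − 2803/58695·(0.963000+0.920800+0.876300+0.846000+0.796400+0.747300))/(1+2803/58695) = 7197/10000 ≈ 0.719700
step 8 [8y] zero: DF = P = 6991/10000 ≈ 0.699100

1 1 963/1000
2 2 1151/1250
3 3 8763/10000
4 4 423/500
5 5 1991/2500
6 6 7473/10000
7 7 7197/10000
8 8 6991/10000
DF(4y) is solved at step 4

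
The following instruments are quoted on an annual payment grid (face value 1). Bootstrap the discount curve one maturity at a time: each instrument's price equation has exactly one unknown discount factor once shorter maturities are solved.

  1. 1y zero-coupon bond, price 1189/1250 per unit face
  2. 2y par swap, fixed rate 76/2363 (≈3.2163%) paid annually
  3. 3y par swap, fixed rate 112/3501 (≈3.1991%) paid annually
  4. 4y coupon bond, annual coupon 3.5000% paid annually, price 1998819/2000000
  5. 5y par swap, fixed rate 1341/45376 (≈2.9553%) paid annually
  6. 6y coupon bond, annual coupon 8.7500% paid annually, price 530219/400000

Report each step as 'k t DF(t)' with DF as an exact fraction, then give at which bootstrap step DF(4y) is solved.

1 1 1189/1250
2 2 587/625
3 3 569/625
4 4 8709/10000
5 5 8659/10000
6 6 4269/5000
DF(4y) is solved at step 4

step 1 [1y] zero: DF = P = 1189/1250 ≈ 0.951200
step 2 [2y] swap r/1=76/2363: DF=(1 − 76/2363·(0.951200))/(1+76/2363) = 587/625 ≈ 0.939200
step 3 [3y] swap r/1=112/3501: DF=(1 − 112/3501·(0.951200+0.939200))/(1+112/3501) = 569/625 ≈ 0.910400
step 4 [4y] bond c/1=7/200: DF=(1998819/2000000 − 7/200·(0.951200+0.939200+0.910400))/(1+7/200) = 8709/10000 ≈ 0.870900
step 5 [5y] swap r/1=1341/45376: DF=(1 − 1341/45376·(0.951200+0.939200+0.910400+0.870900))/(1+1341/45376) = 8659/10000 ≈ 0.865900
step 6 [6y] bond c/1=7/80: DF=(530219/400000 − 7/80·(0.951200+0.939200+0.910400+0.870900+0.865900))/(1+7/80) = 4269/5000 ≈ 0.853800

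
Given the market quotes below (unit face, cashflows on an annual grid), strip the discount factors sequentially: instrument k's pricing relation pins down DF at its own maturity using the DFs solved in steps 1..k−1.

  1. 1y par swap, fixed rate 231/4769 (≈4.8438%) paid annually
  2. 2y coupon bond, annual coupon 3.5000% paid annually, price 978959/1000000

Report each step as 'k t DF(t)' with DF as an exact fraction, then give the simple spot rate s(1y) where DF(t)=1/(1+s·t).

1 1 4769/5000
2 2 571/625
s(1y) = (1/(4769/5000) − 1)/(1) = 231/4769 ≈ 4.8438%

step 1 [1y] swap r/1=231/4769: DF=(1 − 231/4769·(0))/(1+231/4769) = 4769/5000 ≈ 0.953800
step 2 [2y] bond c/1=7/200: DF=(978959/1000000 − 7/200·(0.953800))/(1+7/200) = 571/625 ≈ 0.913600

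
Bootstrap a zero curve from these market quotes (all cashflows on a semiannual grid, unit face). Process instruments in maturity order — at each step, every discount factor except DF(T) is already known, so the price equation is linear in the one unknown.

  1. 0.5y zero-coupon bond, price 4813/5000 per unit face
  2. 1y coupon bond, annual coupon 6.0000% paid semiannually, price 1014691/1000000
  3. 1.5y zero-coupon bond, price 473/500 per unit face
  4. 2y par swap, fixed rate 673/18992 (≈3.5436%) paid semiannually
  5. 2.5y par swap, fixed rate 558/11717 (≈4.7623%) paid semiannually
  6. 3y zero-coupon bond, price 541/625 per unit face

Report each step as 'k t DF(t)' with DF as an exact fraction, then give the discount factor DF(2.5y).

step 1 [0.5y] zero: DF = P = 4813/5000 ≈ 0.962600
step 2 [1y] bond c/2=3/100: DF=(1014691/1000000 − 3/100·(0.962600))/(1+3/100) = 9571/10000 ≈ 0.957100
step 3 [1.5y] zero: DF = P = 473/500 ≈ 0.946000
step 4 [2y] swap r/2=673/37984: DF=(1 − 673/37984·(0.962600+0.957100+0.946000))/(1+673/37984) = 9327/10000 ≈ 0.932700
step 5 [2.5y] swap r/2=279/11717: DF=(1 − 279/11717·(0.962600+0.957100+0.946000+0.932700))/(1+279/11717) = 2221/2500 ≈ 0.888400
step 6 [3y] zero: DF = P = 541/625 ≈ 0.865600

1 1/2 4813/5000
2 1 9571/10000
3 3/2 473/500
4 2 9327/10000
5 5/2 2221/2500
6 3 541/625
DF(2.5y) = 2221/2500 ≈ 0.888400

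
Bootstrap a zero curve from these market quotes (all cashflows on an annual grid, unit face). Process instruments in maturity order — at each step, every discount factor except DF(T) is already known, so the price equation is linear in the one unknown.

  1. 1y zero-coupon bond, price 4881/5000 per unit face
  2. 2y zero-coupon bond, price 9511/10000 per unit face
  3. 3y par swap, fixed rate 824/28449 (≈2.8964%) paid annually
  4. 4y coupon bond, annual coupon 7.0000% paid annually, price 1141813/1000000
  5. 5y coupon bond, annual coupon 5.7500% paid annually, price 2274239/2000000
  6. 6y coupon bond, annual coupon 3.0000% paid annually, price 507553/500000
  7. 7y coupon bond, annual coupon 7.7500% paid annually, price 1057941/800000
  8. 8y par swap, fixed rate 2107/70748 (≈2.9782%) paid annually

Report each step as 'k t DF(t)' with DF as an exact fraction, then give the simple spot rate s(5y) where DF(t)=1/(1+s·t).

step 1 [1y] zero: DF = P = 4881/5000 ≈ 0.976200
step 2 [2y] zero: DF = P = 9511/10000 ≈ 0.951100
step 3 [3y] swap r/1=824/28449: DF=(1 − 824/28449·(0.976200+0.951100))/(1+824/28449) = 1147/1250 ≈ 0.917600
step 4 [4y] bond c/1=7/100: DF=(1141813/1000000 − 7/100·(0.976200+0.951100+0.917600))/(1+7/100) = 881/1000 ≈ 0.881000
step 5 [5y] bond c/1=23/400: DF=(2274239/2000000 − 23/400·(0.976200+0.951100+0.917600+0.881000))/(1+23/400) = 8727/10000 ≈ 0.872700
step 6 [6y] bond c/1=3/100: DF=(507553/500000 − 3/100·(0.976200+0.951100+0.917600+0.881000+0.872700))/(1+3/100) = 2129/2500 ≈ 0.851600
step 7 [7y] bond c/1=31/400: DF=(1057941/800000 − 31/400·(0.976200+0.951100+0.917600+0.881000+0.872700+0.851600))/(1+31/400) = 8353/10000 ≈ 0.835300
step 8 [8y] swap r/1=2107/70748: DF=(1 − 2107/70748·(0.976200+0.951100+0.917600+0.881000+0.872700+0.851600+0.835300))/(1+2107/70748) = 7893/10000 ≈ 0.789300

1 1 4881/5000
2 2 9511/10000
3 3 1147/1250
4 4 881/1000
5 5 8727/10000
6 6 2129/2500
7 7 8353/10000
8 8 7893/10000
s(5y) = (1/(8727/10000) − 1)/(5) = 1273/43635 ≈ 2.9174%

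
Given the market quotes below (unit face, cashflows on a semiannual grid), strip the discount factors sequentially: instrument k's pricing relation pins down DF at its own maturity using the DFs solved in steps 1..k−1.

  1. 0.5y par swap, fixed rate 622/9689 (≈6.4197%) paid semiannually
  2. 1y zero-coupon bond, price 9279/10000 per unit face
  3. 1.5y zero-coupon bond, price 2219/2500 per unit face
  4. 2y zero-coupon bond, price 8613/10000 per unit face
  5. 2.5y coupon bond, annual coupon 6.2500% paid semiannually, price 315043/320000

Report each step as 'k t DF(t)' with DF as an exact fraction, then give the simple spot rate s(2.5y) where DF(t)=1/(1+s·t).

1 1/2 9689/10000
2 1 9279/10000
3 3/2 2219/2500
4 2 8613/10000
5 5/2 4221/5000
s(2.5y) = (1/(4221/5000) − 1)/(5/2) = 1558/21105 ≈ 7.3821%

step 1 [0.5y] swap r/2=311/9689: DF=(1 − 311/9689·(0))/(1+311/9689) = 9689/10000 ≈ 0.968900
step 2 [1y] zero: DF = P = 9279/10000 ≈ 0.927900
step 3 [1.5y] zero: DF = P = 2219/2500 ≈ 0.887600
step 4 [2y] zero: DF = P = 8613/10000 ≈ 0.861300
step 5 [2.5y] bond c/2=1/32: DF=(315043/320000 − 1/32·(0.968900+0.927900+0.887600+0.861300))/(1+1/32) = 4221/5000 ≈ 0.844200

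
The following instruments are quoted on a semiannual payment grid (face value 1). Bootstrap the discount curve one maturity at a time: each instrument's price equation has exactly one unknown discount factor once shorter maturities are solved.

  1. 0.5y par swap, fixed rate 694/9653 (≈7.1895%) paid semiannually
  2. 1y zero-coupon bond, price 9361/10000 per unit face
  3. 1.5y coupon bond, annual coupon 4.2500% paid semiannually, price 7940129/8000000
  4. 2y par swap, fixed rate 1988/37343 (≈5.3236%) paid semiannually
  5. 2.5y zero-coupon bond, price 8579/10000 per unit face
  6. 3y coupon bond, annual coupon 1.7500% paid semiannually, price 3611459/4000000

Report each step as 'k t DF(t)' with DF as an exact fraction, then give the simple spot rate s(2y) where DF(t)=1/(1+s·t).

1 1/2 9653/10000
2 1 9361/10000
3 3/2 9323/10000
4 2 4503/5000
5 5/2 8579/10000
6 3 1069/1250
s(2y) = (1/(4503/5000) − 1)/(2) = 497/9006 ≈ 5.5185%

step 1 [0.5y] swap r/2=347/9653: DF=(1 − 347/9653·(0))/(1+347/9653) = 9653/10000 ≈ 0.965300
step 2 [1y] zero: DF = P = 9361/10000 ≈ 0.936100
step 3 [1.5y] bond c/2=17/800: DF=(7940129/8000000 − 17/800·(0.965300+0.936100))/(1+17/800) = 9323/10000 ≈ 0.932300
step 4 [2y] swap r/2=994/37343: DF=(1 − 994/37343·(0.965300+0.936100+0.932300))/(1+994/37343) = 4503/5000 ≈ 0.900600
step 5 [2.5y] zero: DF = P = 8579/10000 ≈ 0.857900
step 6 [3y] bond c/2=7/800: DF=(3611459/4000000 − 7/800·(0.965300+0.936100+0.932300+0.900600+0.857900))/(1+7/800) = 1069/1250 ≈ 0.855200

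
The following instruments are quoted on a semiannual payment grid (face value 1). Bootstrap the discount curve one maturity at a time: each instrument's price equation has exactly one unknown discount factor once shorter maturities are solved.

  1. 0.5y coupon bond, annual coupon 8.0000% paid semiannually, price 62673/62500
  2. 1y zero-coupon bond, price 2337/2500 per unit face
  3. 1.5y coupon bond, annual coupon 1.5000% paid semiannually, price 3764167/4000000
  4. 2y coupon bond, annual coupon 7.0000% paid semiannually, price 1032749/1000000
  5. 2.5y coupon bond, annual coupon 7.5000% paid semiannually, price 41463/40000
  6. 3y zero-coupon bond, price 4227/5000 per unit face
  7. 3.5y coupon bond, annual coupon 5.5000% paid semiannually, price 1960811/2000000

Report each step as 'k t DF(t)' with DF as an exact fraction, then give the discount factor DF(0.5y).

step 1 [0.5y] bond c/2=1/25: DF=(62673/62500 − 1/25·(0))/(1+1/25) = 4821/5000 ≈ 0.964200
step 2 [1y] zero: DF = P = 2337/2500 ≈ 0.934800
step 3 [1.5y] bond c/2=3/400: DF=(3764167/4000000 − 3/400·(0.964200+0.934800))/(1+3/400) = 9199/10000 ≈ 0.919900
step 4 [2y] bond c/2=7/200: DF=(1032749/1000000 − 7/200·(0.964200+0.934800+0.919900))/(1+7/200) = 361/400 ≈ 0.902500
step 5 [2.5y] bond c/2=3/80: DF=(41463/40000 − 3/80·(0.964200+0.934800+0.919900+0.902500))/(1+3/80) = 4323/5000 ≈ 0.864600
step 6 [3y] zero: DF = P = 4227/5000 ≈ 0.845400
step 7 [3.5y] bond c/2=11/400: DF=(1960811/2000000 − 11/400·(0.964200+0.934800+0.919900+0.902500+0.864600+0.845400))/(1+11/400) = 1011/1250 ≈ 0.808800

1 1/2 4821/5000
2 1 2337/2500
3 3/2 9199/10000
4 2 361/400
5 5/2 4323/5000
6 3 4227/5000
7 7/2 1011/1250
DF(0.5y) = 4821/5000 ≈ 0.964200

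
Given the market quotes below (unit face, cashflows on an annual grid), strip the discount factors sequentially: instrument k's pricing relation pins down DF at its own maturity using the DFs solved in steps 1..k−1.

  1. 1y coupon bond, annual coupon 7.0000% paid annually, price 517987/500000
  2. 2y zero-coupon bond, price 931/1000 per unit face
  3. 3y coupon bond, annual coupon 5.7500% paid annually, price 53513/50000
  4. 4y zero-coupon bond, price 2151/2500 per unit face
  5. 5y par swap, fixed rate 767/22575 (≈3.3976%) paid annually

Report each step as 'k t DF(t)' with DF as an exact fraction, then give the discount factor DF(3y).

step 1 [1y] bond c/1=7/100: DF=(517987/500000 − 7/100·(0))/(1+7/100) = 4841/5000 ≈ 0.968200
step 2 [2y] zero: DF = P = 931/1000 ≈ 0.931000
step 3 [3y] bond c/1=23/400: DF=(53513/50000 − 23/400·(0.968200+0.931000))/(1+23/400) = 568/625 ≈ 0.908800
step 4 [4y] zero: DF = P = 2151/2500 ≈ 0.860400
step 5 [5y] swap r/1=767/22575: DF=(1 − 767/22575·(0.968200+0.931000+0.908800+0.860400))/(1+767/22575) = 4233/5000 ≈ 0.846600

1 1 4841/5000
2 2 931/1000
3 3 568/625
4 4 2151/2500
5 5 4233/5000
DF(3y) = 568/625 ≈ 0.908800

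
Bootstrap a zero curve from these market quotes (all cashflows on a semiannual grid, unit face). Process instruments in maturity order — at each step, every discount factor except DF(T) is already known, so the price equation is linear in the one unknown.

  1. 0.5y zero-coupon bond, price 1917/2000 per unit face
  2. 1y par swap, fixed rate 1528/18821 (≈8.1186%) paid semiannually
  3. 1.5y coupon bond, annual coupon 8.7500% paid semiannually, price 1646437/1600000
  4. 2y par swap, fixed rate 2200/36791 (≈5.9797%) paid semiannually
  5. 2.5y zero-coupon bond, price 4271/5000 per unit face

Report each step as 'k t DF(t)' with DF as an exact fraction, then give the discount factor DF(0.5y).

1 1/2 1917/2000
2 1 2309/2500
3 3/2 907/1000
4 2 89/100
5 5/2 4271/5000
DF(0.5y) = 1917/2000 ≈ 0.958500

step 1 [0.5y] zero: DF = P = 1917/2000 ≈ 0.958500
step 2 [1y] swap r/2=764/18821: DF=(1 − 764/18821·(0.958500))/(1+764/18821) = 2309/2500 ≈ 0.923600
step 3 [1.5y] bond c/2=7/160: DF=(1646437/1600000 − 7/160·(0.958500+0.923600))/(1+7/160) = 907/1000 ≈ 0.907000
step 4 [2y] swap r/2=1100/36791: DF=(1 − 1100/36791·(0.958500+0.923600+0.907000))/(1+1100/36791) = 89/100 ≈ 0.890000
step 5 [2.5y] zero: DF = P = 4271/5000 ≈ 0.854200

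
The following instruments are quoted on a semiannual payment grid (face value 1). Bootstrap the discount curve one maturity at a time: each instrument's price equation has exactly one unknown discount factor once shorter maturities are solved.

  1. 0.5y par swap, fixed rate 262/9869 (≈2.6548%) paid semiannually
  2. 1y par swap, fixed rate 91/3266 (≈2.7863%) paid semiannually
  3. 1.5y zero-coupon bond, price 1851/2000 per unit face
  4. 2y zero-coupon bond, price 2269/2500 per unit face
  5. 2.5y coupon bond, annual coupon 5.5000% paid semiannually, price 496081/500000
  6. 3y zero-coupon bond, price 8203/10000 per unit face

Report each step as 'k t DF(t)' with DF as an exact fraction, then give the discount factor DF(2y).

step 1 [0.5y] swap r/2=131/9869: DF=(1 − 131/9869·(0))/(1+131/9869) = 9869/10000 ≈ 0.986900
step 2 [1y] swap r/2=91/6532: DF=(1 − 91/6532·(0.986900))/(1+91/6532) = 9727/10000 ≈ 0.972700
step 3 [1.5y] zero: DF = P = 1851/2000 ≈ 0.925500
step 4 [2y] zero: DF = P = 2269/2500 ≈ 0.907600
step 5 [2.5y] bond c/2=11/400: DF=(496081/500000 − 11/400·(0.986900+0.972700+0.925500+0.907600))/(1+11/400) = 8641/10000 ≈ 0.864100
step 6 [3y] zero: DF = P = 8203/10000 ≈ 0.820300

1 1/2 9869/10000
2 1 9727/10000
3 3/2 1851/2000
4 2 2269/2500
5 5/2 8641/10000
6 3 8203/10000
DF(2y) = 2269/2500 ≈ 0.907600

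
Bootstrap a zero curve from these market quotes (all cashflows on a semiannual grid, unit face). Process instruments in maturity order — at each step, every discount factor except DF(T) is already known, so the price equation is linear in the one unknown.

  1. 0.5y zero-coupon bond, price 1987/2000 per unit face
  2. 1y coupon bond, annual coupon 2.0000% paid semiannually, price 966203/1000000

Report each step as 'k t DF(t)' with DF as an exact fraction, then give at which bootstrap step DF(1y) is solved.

step 1 [0.5y] zero: DF = P = 1987/2000 ≈ 0.993500
step 2 [1y] bond c/2=1/100: DF=(966203/1000000 − 1/100·(0.993500))/(1+1/100) = 2367/2500 ≈ 0.946800

1 1/2 1987/2000
2 1 2367/2500
DF(1y) is solved at step 2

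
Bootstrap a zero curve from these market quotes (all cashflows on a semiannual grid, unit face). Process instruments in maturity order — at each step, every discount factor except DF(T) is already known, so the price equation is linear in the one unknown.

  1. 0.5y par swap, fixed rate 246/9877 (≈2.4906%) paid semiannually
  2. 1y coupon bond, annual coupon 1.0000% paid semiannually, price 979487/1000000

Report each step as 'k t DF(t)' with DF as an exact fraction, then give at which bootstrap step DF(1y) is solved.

step 1 [0.5y] swap r/2=123/9877: DF=(1 − 123/9877·(0))/(1+123/9877) = 9877/10000 ≈ 0.987700
step 2 [1y] bond c/2=1/200: DF=(979487/1000000 − 1/200·(0.987700))/(1+1/200) = 9697/10000 ≈ 0.969700

1 1/2 9877/10000
2 1 9697/10000
DF(1y) is solved at step 2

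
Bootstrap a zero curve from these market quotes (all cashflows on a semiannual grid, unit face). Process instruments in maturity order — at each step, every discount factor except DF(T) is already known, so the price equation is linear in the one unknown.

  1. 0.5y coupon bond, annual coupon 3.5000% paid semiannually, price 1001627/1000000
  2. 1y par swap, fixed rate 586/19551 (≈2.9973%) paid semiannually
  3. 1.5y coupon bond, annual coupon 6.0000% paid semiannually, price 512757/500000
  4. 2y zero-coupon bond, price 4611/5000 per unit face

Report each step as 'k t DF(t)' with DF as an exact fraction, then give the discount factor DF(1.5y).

1 1/2 2461/2500
2 1 9707/10000
3 3/2 9387/10000
4 2 4611/5000
DF(1.5y) = 9387/10000 ≈ 0.938700

step 1 [0.5y] bond c/2=7/400: DF=(1001627/1000000 − 7/400·(0))/(1+7/400) = 2461/2500 ≈ 0.984400
step 2 [1y] swap r/2=293/19551: DF=(1 − 293/19551·(0.984400))/(1+293/19551) = 9707/10000 ≈ 0.970700
step 3 [1.5y] bond c/2=3/100: DF=(512757/500000 − 3/100·(0.984400+0.970700))/(1+3/100) = 9387/10000 ≈ 0.938700
step 4 [2y] zero: DF = P = 4611/5000 ≈ 0.922200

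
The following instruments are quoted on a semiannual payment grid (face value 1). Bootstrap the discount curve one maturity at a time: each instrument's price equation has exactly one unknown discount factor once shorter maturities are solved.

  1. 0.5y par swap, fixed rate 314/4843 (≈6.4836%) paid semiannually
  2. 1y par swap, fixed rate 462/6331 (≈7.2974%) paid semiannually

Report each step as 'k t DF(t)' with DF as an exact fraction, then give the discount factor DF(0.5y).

step 1 [0.5y] swap r/2=157/4843: DF=(1 − 157/4843·(0))/(1+157/4843) = 4843/5000 ≈ 0.968600
step 2 [1y] swap r/2=231/6331: DF=(1 − 231/6331·(0.968600))/(1+231/6331) = 9307/10000 ≈ 0.930700

1 1/2 4843/5000
2 1 9307/10000
DF(0.5y) = 4843/5000 ≈ 0.968600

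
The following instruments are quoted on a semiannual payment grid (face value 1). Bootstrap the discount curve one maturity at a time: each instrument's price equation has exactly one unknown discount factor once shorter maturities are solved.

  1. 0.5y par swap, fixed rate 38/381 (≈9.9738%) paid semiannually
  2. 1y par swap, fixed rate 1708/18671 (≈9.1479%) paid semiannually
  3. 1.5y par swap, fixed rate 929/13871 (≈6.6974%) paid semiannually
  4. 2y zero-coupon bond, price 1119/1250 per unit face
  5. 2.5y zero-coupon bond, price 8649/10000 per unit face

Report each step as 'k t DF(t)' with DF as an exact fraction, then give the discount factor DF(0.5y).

step 1 [0.5y] swap r/2=19/381: DF=(1 − 19/381·(0))/(1+19/381) = 381/400 ≈ 0.952500
step 2 [1y] swap r/2=854/18671: DF=(1 − 854/18671·(0.952500))/(1+854/18671) = 4573/5000 ≈ 0.914600
step 3 [1.5y] swap r/2=929/27742: DF=(1 − 929/27742·(0.952500+0.914600))/(1+929/27742) = 9071/10000 ≈ 0.907100
step 4 [2y] zero: DF = P = 1119/1250 ≈ 0.895200
step 5 [2.5y] zero: DF = P = 8649/10000 ≈ 0.864900

1 1/2 381/400
2 1 4573/5000
3 3/2 9071/10000
4 2 1119/1250
5 5/2 8649/10000
DF(0.5y) = 381/400 ≈ 0.952500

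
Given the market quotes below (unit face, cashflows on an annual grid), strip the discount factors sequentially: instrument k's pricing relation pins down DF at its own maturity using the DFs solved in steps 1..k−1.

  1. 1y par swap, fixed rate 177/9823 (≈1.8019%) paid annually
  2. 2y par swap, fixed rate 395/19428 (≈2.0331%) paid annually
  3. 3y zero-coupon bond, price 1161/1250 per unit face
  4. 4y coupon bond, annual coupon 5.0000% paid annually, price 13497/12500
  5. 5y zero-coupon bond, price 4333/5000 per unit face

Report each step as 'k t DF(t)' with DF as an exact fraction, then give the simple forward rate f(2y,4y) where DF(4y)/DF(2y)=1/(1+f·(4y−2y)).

step 1 [1y] swap r/1=177/9823: DF=(1 − 177/9823·(0))/(1+177/9823) = 9823/10000 ≈ 0.982300
step 2 [2y] swap r/1=395/19428: DF=(1 − 395/19428·(0.982300))/(1+395/19428) = 1921/2000 ≈ 0.960500
step 3 [3y] zero: DF = P = 1161/1250 ≈ 0.928800
step 4 [4y] bond c/1=1/20: DF=(13497/12500 − 1/20·(0.982300+0.960500+0.928800))/(1+1/20) = 2229/2500 ≈ 0.891600
step 5 [5y] zero: DF = P = 4333/5000 ≈ 0.866600

1 1 9823/10000
2 2 1921/2000
3 3 1161/1250
4 4 2229/2500
5 5 4333/5000
f(2y,4y) = ((1921/2000)/(2229/2500) − 1)/(2) = 689/17832 ≈ 3.8638%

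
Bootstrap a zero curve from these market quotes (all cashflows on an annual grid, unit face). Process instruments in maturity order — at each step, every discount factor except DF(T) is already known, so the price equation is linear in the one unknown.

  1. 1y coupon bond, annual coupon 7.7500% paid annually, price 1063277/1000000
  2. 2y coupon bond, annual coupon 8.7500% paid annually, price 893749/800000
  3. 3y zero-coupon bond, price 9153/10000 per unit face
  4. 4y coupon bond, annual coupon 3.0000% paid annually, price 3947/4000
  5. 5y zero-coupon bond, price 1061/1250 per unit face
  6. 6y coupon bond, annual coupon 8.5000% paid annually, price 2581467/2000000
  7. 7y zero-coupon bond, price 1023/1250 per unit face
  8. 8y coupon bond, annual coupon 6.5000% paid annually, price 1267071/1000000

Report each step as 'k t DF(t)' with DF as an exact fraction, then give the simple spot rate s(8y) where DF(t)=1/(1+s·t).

1 1 2467/2500
2 2 9479/10000
3 3 9153/10000
4 4 7/8
5 5 1061/1250
6 6 8313/10000
7 7 1023/1250
8 8 8099/10000
s(8y) = (1/(8099/10000) − 1)/(8) = 1901/64792 ≈ 2.9340%

step 1 [1y] bond c/1=31/400: DF=(1063277/1000000 − 31/400·(0))/(1+31/400) = 2467/2500 ≈ 0.986800
step 2 [2y] bond c/1=7/80: DF=(893749/800000 − 7/80·(0.986800))/(1+7/80) = 9479/10000 ≈ 0.947900
step 3 [3y] zero: DF = P = 9153/10000 ≈ 0.915300
step 4 [4y] bond c/1=3/100: DF=(3947/4000 − 3/100·(0.986800+0.947900+0.915300))/(1+3/100) = 7/8 ≈ 0.875000
step 5 [5y] zero: DF = P = 1061/1250 ≈ 0.848800
step 6 [6y] bond c/1=17/200: DF=(2581467/2000000 − 17/200·(0.986800+0.947900+0.915300+0.875000+0.848800))/(1+17/200) = 8313/10000 ≈ 0.831300
step 7 [7y] zero: DF = P = 1023/1250 ≈ 0.818400
step 8 [8y] bond c/1=13/200: DF=(1267071/1000000 − 13/200·(0.986800+0.947900+0.915300+0.875000+0.848800+0.831300+0.818400))/(1+13/200) = 8099/10000 ≈ 0.809900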